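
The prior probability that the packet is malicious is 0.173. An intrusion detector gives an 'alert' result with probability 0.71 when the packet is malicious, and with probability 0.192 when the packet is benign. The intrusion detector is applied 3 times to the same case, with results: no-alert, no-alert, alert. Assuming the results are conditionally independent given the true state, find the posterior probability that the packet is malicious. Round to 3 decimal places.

Let H be the event that the packet is malicious; start with P(H) = 0.173. P('alert'|H) = 0.71, P('alert'|¬H) = 0.192.
Update on result 1 ('no-alert'): P(H) ← 0.29·0.1730 / (0.29·0.1730 + 0.808·0.8270) = 0.050170/0.71839 = 0.0698.
Update on result 2 ('no-alert'): P(H) ← 0.29·0.0698 / (0.29·0.0698 + 0.808·0.9302) = 0.020253/0.77182 = 0.0262.
Update on result 3 ('alert'): P(H) ← 0.71·0.0262 / (0.71·0.0262 + 0.192·0.9738) = 0.018630/0.20559 = 0.0906.

Posterior P(H) ≈ 0.091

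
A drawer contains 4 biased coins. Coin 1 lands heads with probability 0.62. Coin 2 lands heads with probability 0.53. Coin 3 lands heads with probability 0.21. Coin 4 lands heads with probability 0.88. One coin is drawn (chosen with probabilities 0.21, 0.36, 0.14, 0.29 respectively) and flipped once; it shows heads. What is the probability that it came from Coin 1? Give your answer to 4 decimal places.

Posterior probability ≈ 0.2150

Tabulate prior·likelihood by source: [1] prior 0.21, lik 0.62, product 0.1302; [2] prior 0.36, lik 0.53, product 0.1908; [3] prior 0.14, lik 0.21, product 0.02940; [4] prior 0.29, lik 0.88, product 0.2552.
Normalizing constant = 0.60560; the posterior for Coin 1 is its product over the sum, 0.1302/0.60560 = 0.2150.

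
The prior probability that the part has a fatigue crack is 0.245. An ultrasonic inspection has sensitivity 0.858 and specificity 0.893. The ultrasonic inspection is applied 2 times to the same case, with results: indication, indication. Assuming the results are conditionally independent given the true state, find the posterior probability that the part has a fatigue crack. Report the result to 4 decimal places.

Let H be the event that the part has a fatigue crack; start with P(H) = 0.245. P('indication'|H) = 0.858, P('indication'|¬H) = 0.107.
Update on result 1 ('indication'): P(H) ← 0.858·0.2450 / (0.858·0.2450 + 0.107·0.7550) = 0.21021/0.29100 = 0.7224.
Update on result 2 ('indication'): P(H) ← 0.858·0.7224 / (0.858·0.7224 + 0.107·0.2776) = 0.61981/0.64951 = 0.9543.

Posterior P(H) ≈ 0.9543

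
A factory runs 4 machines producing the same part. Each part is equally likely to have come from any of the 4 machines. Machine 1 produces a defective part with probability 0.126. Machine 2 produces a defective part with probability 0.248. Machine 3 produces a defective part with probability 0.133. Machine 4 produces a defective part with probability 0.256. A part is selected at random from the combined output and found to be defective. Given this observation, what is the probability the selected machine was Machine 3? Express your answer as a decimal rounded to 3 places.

Posterior probability ≈ 0.174

Tabulate prior·likelihood by source: [1] prior 0.25, lik 0.126, product 0.03150; [2] prior 0.25, lik 0.248, product 0.06200; [3] prior 0.25, lik 0.133, product 0.03325; [4] prior 0.25, lik 0.256, product 0.06400.
Normalizing constant = 0.19075; the posterior for Machine 3 is its product over the sum, 0.03325/0.19075 = 0.174.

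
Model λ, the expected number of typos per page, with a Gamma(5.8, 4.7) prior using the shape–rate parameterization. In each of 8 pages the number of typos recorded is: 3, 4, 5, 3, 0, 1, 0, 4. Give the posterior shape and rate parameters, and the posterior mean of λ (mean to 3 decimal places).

Posterior: Gamma(shape=25.8, rate=12.7); mean ≈ 2.031

Total count ∑xᵢ = 20 over n = 8 pages.
Gamma is conjugate to the Poisson likelihood: posterior is Gamma(shape = 5.8+20 = 25.8, rate = 4.7+8 = 12.7).
Posterior mean = shape/rate = 25.8/12.7 = 2.031.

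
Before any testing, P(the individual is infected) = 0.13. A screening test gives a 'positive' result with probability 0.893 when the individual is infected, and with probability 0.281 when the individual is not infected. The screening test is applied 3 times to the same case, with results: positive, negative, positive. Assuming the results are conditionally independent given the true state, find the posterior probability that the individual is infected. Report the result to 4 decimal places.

Let H be the event that the individual is infected; start with P(H) = 0.13. P('positive'|H) = 0.893, P('positive'|¬H) = 0.281.
Update on result 1 ('positive'): P(H) ← 0.893·0.1300 / (0.893·0.1300 + 0.281·0.8700) = 0.11609/0.36056 = 0.3220.
Update on result 2 ('negative'): P(H) ← 0.107·0.3220 / (0.107·0.3220 + 0.719·0.6780) = 0.034451/0.52195 = 0.0660.
Update on result 3 ('positive'): P(H) ← 0.893·0.0660 / (0.893·0.0660 + 0.281·0.9340) = 0.058941/0.32139 = 0.1834.

Posterior P(H) ≈ 0.1834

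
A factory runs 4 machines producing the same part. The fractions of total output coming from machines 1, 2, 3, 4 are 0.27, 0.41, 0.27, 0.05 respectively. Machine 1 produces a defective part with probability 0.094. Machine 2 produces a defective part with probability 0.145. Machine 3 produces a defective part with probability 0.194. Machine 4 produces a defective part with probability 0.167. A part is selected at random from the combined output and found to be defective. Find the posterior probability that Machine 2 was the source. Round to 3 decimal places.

Posterior probability ≈ 0.408

Tabulate prior·likelihood by source: [1] prior 0.27, lik 0.094, product 0.02538; [2] prior 0.41, lik 0.145, product 0.05945; [3] prior 0.27, lik 0.194, product 0.05238; [4] prior 0.05, lik 0.167, product 0.008350.
Normalizing constant = 0.14556; the posterior for Machine 2 is its product over the sum, 0.05945/0.14556 = 0.408.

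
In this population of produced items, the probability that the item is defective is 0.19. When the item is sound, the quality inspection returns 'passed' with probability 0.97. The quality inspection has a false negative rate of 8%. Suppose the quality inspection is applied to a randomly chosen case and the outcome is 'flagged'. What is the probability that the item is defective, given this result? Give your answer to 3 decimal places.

P(H | E) ≈ 0.878

Let H be the event that the item is defective. P(H) = 0.19, so P(¬H) = 0.81. With E the 'flagged' result, P(E|H) = 0.92 and P(E|¬H) = 0.03.
P(E) = 0.92·0.19 + 0.03·0.81 = 0.17480 + 0.024300 = 0.19910.
By Bayes' theorem, P(H|E) = 0.17480 / 0.19910 = 0.878.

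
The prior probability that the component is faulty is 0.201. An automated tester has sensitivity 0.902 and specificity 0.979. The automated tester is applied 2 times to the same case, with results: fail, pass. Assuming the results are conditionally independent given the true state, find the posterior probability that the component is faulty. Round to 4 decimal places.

Let H be the event that the component is faulty; start with P(H) = 0.201. P('fail'|H) = 0.902, P('fail'|¬H) = 0.021.
Update on result 1 ('fail'): P(H) ← 0.902·0.2010 / (0.902·0.2010 + 0.021·0.7990) = 0.18130/0.19808 = 0.9153.
Update on result 2 ('pass'): P(H) ← 0.098·0.9153 / (0.098·0.9153 + 0.979·0.0847) = 0.089699/0.17263 = 0.5196.

Posterior P(H) ≈ 0.5196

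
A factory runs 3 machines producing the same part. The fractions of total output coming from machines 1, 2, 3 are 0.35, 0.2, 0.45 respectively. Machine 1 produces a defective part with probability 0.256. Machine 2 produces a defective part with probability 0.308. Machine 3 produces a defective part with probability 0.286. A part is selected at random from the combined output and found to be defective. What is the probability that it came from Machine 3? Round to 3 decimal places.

P(defective|M1) = 0.256; P(defective|M2) = 0.308; P(defective|M3) = 0.286.
Prior × likelihood for each source: 0.35·0.256=0.08960, 0.2·0.308=0.06160, 0.45·0.286=0.1287. Summing gives P(defective) = 0.27990.
P(Machine 3 | defective) = 0.1287 / 0.27990 = 0.460.

Posterior probability ≈ 0.460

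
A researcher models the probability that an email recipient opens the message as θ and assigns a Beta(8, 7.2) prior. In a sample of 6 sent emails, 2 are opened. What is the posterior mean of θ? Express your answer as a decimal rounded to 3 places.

Posterior mean ≈ 0.472

Observing 2 successes and 4 failures updates Beta(8, 7.2) by adding the success and failure counts to the two shape parameters: α = 8+2 = 10, β = 7.2+4 = 11.2.
E[θ | data] = 10/(10+11.2) = 0.472.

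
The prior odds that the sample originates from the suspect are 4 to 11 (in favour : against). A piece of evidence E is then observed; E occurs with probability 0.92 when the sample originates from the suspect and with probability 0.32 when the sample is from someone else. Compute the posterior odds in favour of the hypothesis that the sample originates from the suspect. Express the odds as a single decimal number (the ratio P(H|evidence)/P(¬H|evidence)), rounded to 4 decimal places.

Posterior odds ≈ 1.0455

Prior odds = 4/11 = 0.36364.
Likelihood ratio for E = 0.92/0.32 = 2.8750.
Posterior odds = prior odds × LR = 1.0455.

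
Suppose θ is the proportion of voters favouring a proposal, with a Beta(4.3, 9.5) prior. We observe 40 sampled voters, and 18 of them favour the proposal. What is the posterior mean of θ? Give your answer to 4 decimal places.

Posterior mean ≈ 0.4145

Observing 18 successes and 22 failures updates Beta(4.3, 9.5) by adding the success and failure counts to the two shape parameters: α = 4.3+18 = 22.3, β = 9.5+22 = 31.5.
E[θ | data] = 22.3/(22.3+31.5) = 0.4145.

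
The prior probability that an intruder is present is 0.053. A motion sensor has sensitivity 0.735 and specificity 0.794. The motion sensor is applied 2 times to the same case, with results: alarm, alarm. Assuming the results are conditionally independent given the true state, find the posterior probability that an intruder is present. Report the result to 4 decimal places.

With H the event that an intruder is present, the joint likelihood of the observed sequence is P(data|H) = 0.735·0.735 = 0.54022 and P(data|¬H) = 0.206·0.206 = 0.042436.
Bayes: P(H|data) = 0.053·0.54022 / (0.053·0.54022 + 0.947·0.042436) = 0.028632/0.068819 = 0.4160.

Posterior P(H) ≈ 0.4160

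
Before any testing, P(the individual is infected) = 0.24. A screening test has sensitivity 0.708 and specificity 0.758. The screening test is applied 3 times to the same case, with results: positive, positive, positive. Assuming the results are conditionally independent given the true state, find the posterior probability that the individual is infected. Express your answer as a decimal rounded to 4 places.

Posterior P(H) ≈ 0.8877

With H the event that the individual is infected, the joint likelihood of the observed sequence is P(data|H) = 0.708·0.708·0.708 = 0.35489 and P(data|¬H) = 0.242·0.242·0.242 = 0.014172.
Bayes: P(H|data) = 0.24·0.35489 / (0.24·0.35489 + 0.76·0.014172) = 0.085175/0.095946 = 0.8877.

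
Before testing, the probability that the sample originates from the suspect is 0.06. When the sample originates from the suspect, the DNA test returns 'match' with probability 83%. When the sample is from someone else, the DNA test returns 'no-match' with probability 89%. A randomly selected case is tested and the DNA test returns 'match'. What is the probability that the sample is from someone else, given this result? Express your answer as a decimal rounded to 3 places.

P(¬H | E) ≈ 0.675

Let H be the event that the sample originates from the suspect. P(H) = 0.06, so P(¬H) = 0.94. With E the 'match' result, P(E|H) = 0.83 and P(E|¬H) = 0.11.
P(E) = 0.83·0.06 + 0.11·0.94 = 0.049800 + 0.10340 = 0.15320.
By Bayes' theorem, P(H|E) = 0.049800 / 0.15320 = 0.325. Hence P(¬H|E) = 1 − 0.325 = 0.675.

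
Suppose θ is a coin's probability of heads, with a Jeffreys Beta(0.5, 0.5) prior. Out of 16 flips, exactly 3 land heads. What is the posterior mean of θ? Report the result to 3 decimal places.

Posterior mean ≈ 0.206

The binomial likelihood is conjugate to the Beta prior: with 3 successes and 13 failures, the posterior is Beta(0.5+3, 0.5+13) = Beta(3.5, 13.5).
Posterior mean = α/(α+β) = 3.5/17 = 0.206.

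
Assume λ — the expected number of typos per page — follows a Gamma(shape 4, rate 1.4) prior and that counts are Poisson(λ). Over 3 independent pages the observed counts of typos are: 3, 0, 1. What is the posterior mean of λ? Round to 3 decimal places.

Total count ∑xᵢ = 4 over n = 3 pages.
Gamma is conjugate to the Poisson likelihood: posterior is Gamma(shape = 4+4 = 8, rate = 1.4+3 = 4.4).
E[λ | data] = 8/4.4 = 1.818.

Posterior mean ≈ 1.818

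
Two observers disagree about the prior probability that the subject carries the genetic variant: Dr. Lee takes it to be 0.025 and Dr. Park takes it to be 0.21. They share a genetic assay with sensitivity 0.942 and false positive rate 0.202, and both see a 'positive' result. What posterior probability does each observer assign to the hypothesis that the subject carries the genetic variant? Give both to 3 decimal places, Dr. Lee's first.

The likelihood ratio for a 'positive' result is 0.942/0.202 = 4.6634.
Dr. Lee: prior odds 0.025/0.975 = 0.025641; posterior odds 0.11957; posterior probability 0.107.
Dr. Park: prior odds 0.21/0.79 = 0.26582; posterior odds 1.2396; posterior probability 0.553.

Dr. Lee: 0.107; Dr. Park: 0.553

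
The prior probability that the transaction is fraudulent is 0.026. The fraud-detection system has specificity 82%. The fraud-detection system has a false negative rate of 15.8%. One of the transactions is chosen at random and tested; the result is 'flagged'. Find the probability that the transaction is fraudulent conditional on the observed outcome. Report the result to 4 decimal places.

P(H | E) ≈ 0.1110

Write H for 'the transaction is fraudulent'. Prior odds H:¬H = 0.026/0.974 = 0.026694. For the 'flagged' outcome, the likelihood ratio is 0.842/0.18 = 4.6778.
Posterior odds = 0.026694 × 4.6778 = 0.12487, so P(H|E) = 0.12487/(1+0.12487) = 0.1110.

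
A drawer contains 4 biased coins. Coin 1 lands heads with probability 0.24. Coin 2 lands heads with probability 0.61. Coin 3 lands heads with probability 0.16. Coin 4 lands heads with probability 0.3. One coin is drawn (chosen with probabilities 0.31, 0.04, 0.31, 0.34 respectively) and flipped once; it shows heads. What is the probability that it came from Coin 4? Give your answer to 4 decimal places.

Posterior probability ≈ 0.4073

P(heads|C1) = 0.24; P(heads|C2) = 0.61; P(heads|C3) = 0.16; P(heads|C4) = 0.3.
Prior × likelihood for each source: 0.31·0.24=0.07440, 0.04·0.61=0.02440, 0.31·0.16=0.04960, 0.34·0.3=0.1020. Summing gives P(heads) = 0.25040.
P(Coin 4 | heads) = 0.1020 / 0.25040 = 0.4073.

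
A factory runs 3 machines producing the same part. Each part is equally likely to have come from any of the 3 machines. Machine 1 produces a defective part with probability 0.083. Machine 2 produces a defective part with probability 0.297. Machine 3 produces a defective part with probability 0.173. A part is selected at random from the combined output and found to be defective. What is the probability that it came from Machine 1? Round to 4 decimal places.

Posterior probability ≈ 0.1501

P(defective|M1) = 0.083; P(defective|M2) = 0.297; P(defective|M3) = 0.173.
Prior × likelihood for each source: 0.333333·0.083=0.02767, 0.333333·0.297=0.09900, 0.333333·0.173=0.05767. Summing gives P(defective) = 0.18433.
P(Machine 1 | defective) = 0.02767 / 0.18433 = 0.1501.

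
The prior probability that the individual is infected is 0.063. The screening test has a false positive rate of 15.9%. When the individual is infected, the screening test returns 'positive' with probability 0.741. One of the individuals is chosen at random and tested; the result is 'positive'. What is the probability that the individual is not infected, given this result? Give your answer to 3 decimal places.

Write H for 'the individual is infected'. Prior odds H:¬H = 0.063/0.937 = 0.067236. For the 'positive' outcome, the likelihood ratio is 0.741/0.159 = 4.6604.
Posterior odds = 0.067236 × 4.6604 = 0.31334, so P(H|E) = 0.31334/(1+0.31334) = 0.239. Then P(¬H|E) = 1 − 0.239 = 0.761.

P(¬H | E) ≈ 0.761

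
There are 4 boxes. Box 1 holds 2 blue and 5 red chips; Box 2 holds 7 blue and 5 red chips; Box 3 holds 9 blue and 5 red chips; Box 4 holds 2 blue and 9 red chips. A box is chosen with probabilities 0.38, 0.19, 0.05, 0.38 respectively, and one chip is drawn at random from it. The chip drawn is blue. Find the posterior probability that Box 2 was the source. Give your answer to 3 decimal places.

Posterior probability ≈ 0.346

Tabulate prior·likelihood by source: [1] prior 0.38, lik 0.2857, product 0.1086; [2] prior 0.19, lik 0.5833, product 0.1108; [3] prior 0.05, lik 0.6429, product 0.03214; [4] prior 0.38, lik 0.1818, product 0.06909.
Normalizing constant = 0.32064; the posterior for Box 2 is its product over the sum, 0.1108/0.32064 = 0.346.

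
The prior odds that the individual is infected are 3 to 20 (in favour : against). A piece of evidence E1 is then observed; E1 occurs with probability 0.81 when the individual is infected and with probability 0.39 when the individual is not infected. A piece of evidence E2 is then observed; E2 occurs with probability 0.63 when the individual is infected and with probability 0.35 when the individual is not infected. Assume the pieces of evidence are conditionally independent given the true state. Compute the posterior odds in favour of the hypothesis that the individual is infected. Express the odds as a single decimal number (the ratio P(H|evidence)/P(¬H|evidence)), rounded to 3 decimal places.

Prior odds = 3/20 = 0.15000. In log-odds, ln(0.15000) = -1.8971.
Add log likelihood ratios: ln(2.0769) + ln(1.8000) = 1.3187.
Posterior log-odds = -0.57845, so posterior odds = exp(-0.57845) = 0.56077.

Posterior odds ≈ 0.561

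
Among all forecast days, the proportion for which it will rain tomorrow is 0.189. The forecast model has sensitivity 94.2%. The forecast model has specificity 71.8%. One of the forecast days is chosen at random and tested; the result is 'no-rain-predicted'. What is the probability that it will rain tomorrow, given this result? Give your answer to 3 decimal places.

Let H be the event that it will rain tomorrow. P(H) = 0.189, so P(¬H) = 0.811. With E the 'no-rain-predicted' result, P(E|H) = 0.058 and P(E|¬H) = 0.718.
P(E) = 0.058·0.189 + 0.718·0.811 = 0.010962 + 0.58230 = 0.59326.
By Bayes' theorem, P(H|E) = 0.010962 / 0.59326 = 0.018.

P(H | E) ≈ 0.018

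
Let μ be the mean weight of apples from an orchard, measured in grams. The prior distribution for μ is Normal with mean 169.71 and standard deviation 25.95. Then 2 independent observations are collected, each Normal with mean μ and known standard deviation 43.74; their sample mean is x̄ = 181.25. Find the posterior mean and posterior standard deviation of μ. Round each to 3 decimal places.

Prior precision 1/τ₀² = 1/25.95² = 0.00148500; data precision n/σ² = 2/43.74² = 0.00104538.
Posterior precision = 0.00148500 + 0.00104538 = 0.00253037, giving posterior SD = 1/√0.00253037 = 19.880.
Posterior mean = (0.00148500·169.71 + 0.00104538·181.25) / 0.00253037 = 174.478.

Posterior mean ≈ 174.478; posterior SD ≈ 19.880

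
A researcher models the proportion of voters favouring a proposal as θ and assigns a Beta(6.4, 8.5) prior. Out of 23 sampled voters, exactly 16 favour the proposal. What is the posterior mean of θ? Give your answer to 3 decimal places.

Posterior mean ≈ 0.591

Observing 16 successes and 7 failures updates Beta(6.4, 8.5) by adding the success and failure counts to the two shape parameters: α = 6.4+16 = 22.4, β = 8.5+7 = 15.5.
Posterior mean = α/(α+β) = 22.4/37.9 = 0.591.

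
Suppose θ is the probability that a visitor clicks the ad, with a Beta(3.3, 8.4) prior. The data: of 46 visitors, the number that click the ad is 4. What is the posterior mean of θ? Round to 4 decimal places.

Posterior mean ≈ 0.1265

Observing 4 successes and 42 failures updates Beta(3.3, 8.4) by adding the success and failure counts to the two shape parameters: α = 3.3+4 = 7.3, β = 8.4+42 = 50.4.
E[θ | data] = 7.3/(7.3+50.4) = 0.1265.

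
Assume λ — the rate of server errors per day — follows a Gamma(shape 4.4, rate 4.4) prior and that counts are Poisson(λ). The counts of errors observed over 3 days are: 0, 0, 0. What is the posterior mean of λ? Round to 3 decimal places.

Total count ∑xᵢ = 0 over n = 3 days.
Gamma is conjugate to the Poisson likelihood: posterior is Gamma(shape = 4.4+0 = 4.4, rate = 4.4+3 = 7.4).
E[λ | data] = 4.4/7.4 = 0.595.

Posterior mean ≈ 0.595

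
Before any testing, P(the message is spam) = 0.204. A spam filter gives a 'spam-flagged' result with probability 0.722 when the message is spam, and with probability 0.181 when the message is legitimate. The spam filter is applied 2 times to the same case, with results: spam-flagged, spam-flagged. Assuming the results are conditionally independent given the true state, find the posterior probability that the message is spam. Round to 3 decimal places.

Posterior P(H) ≈ 0.803

With H the event that the message is spam, the joint likelihood of the observed sequence is P(data|H) = 0.722·0.722 = 0.52128 and P(data|¬H) = 0.181·0.181 = 0.032761.
Bayes: P(H|data) = 0.204·0.52128 / (0.204·0.52128 + 0.796·0.032761) = 0.10634/0.13242 = 0.8031.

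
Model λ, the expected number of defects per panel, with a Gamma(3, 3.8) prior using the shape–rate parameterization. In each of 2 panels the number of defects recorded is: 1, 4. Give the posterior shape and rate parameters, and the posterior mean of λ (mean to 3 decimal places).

Posterior: Gamma(shape=8, rate=5.8); mean ≈ 1.379

Total count ∑xᵢ = 5 over n = 2 panels.
Gamma is conjugate to the Poisson likelihood: posterior is Gamma(shape = 3+5 = 8, rate = 3.8+2 = 5.8).
Posterior mean = shape/rate = 8/5.8 = 1.379.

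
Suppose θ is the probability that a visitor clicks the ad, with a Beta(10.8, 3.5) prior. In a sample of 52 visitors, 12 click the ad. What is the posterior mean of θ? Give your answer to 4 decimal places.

Posterior mean ≈ 0.3439

The binomial likelihood is conjugate to the Beta prior: with 12 successes and 40 failures, the posterior is Beta(10.8+12, 3.5+40) = Beta(22.8, 43.5).
Posterior mean = α/(α+β) = 22.8/66.3 = 0.3439.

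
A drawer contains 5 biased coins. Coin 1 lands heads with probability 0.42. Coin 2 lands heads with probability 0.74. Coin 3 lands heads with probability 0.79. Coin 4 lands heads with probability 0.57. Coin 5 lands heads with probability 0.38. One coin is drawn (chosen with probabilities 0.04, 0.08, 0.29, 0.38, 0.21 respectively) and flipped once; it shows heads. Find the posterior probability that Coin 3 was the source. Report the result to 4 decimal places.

Posterior probability ≈ 0.3809

P(heads|C1) = 0.42; P(heads|C2) = 0.74; P(heads|C3) = 0.79; P(heads|C4) = 0.57; P(heads|C5) = 0.38.
Prior × likelihood for each source: 0.04·0.42=0.01680, 0.08·0.74=0.05920, 0.29·0.79=0.2291, 0.38·0.57=0.2166, 0.21·0.38=0.07980. Summing gives P(heads) = 0.60150.
P(Coin 3 | heads) = 0.2291 / 0.60150 = 0.3809.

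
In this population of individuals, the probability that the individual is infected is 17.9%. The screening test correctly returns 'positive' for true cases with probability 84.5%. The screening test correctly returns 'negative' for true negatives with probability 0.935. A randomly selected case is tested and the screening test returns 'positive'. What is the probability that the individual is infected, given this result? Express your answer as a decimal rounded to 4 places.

P(H | E) ≈ 0.7392

Write H for 'the individual is infected'. Prior odds H:¬H = 0.179/0.821 = 0.21803. For the 'positive' outcome, the likelihood ratio is 0.845/0.065 = 13.000.
Posterior odds = 0.21803 × 13.000 = 2.8343, so P(H|E) = 2.8343/(1+2.8343) = 0.7392.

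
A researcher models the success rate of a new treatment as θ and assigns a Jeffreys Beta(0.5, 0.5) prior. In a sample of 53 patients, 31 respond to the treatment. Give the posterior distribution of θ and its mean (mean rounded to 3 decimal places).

Observing 31 successes and 22 failures updates Beta(0.5, 0.5) by adding the success and failure counts to the two shape parameters: α = 0.5+31 = 31.5, β = 0.5+22 = 22.5.
E[θ | data] = 31.5/(31.5+22.5) = 0.583.

Posterior: Beta(31.5, 22.5); mean ≈ 0.583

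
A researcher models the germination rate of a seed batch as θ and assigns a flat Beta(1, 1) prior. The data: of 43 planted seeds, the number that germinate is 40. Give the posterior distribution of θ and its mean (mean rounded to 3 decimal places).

The binomial likelihood is conjugate to the Beta prior: with 40 successes and 3 failures, the posterior is Beta(1+40, 1+3) = Beta(41, 4).
E[θ | data] = 41/(41+4) = 0.911.

Posterior: Beta(41, 4); mean ≈ 0.911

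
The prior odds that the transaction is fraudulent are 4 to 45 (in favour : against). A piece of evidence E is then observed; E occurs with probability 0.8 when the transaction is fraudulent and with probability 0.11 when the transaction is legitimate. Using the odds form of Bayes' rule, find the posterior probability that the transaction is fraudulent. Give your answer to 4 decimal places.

Posterior probability ≈ 0.3926

Prior odds = 4/45 = 0.088889.
Likelihood ratio for E = 0.8/0.11 = 7.2727.
Posterior odds = prior odds × LR = 0.64646.
Posterior probability = odds/(1+odds) = 0.64646/1.6465 = 0.3926.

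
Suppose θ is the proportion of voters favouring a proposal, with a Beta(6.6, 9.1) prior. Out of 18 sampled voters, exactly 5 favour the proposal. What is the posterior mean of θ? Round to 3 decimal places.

Posterior mean ≈ 0.344

The binomial likelihood is conjugate to the Beta prior: with 5 successes and 13 failures, the posterior is Beta(6.6+5, 9.1+13) = Beta(11.6, 22.1).
Posterior mean = α/(α+β) = 11.6/33.7 = 0.344.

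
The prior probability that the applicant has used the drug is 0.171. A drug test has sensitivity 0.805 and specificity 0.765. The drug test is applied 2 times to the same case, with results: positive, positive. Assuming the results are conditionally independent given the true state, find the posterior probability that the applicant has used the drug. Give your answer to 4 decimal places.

With H the event that the applicant has used the drug, the joint likelihood of the observed sequence is P(data|H) = 0.805·0.805 = 0.64803 and P(data|¬H) = 0.235·0.235 = 0.055225.
Bayes: P(H|data) = 0.171·0.64803 / (0.171·0.64803 + 0.829·0.055225) = 0.11081/0.15659 = 0.7076.

Posterior P(H) ≈ 0.7076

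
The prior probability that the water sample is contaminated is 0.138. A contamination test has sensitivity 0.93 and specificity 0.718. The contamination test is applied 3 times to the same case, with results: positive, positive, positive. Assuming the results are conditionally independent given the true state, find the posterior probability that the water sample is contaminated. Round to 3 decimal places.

Let H be the event that the water sample is contaminated; start with P(H) = 0.138. P('positive'|H) = 0.93, P('positive'|¬H) = 0.282.
Update on result 1 ('positive'): P(H) ← 0.93·0.1380 / (0.93·0.1380 + 0.282·0.8620) = 0.12834/0.37142 = 0.3455.
Update on result 2 ('positive'): P(H) ← 0.93·0.3455 / (0.93·0.3455 + 0.282·0.6545) = 0.32135/0.50591 = 0.6352.
Update on result 3 ('positive'): P(H) ← 0.93·0.6352 / (0.93·0.6352 + 0.282·0.3648) = 0.59073/0.69360 = 0.8517.

Posterior P(H) ≈ 0.852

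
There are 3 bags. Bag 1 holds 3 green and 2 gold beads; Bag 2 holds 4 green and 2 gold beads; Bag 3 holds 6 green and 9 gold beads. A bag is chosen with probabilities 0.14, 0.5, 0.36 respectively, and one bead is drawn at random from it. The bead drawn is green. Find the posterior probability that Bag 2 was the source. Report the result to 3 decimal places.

Posterior probability ≈ 0.594

P(green|Bag 1) = 0.6; P(green|Bag 2) = 0.6667; P(green|Bag 3) = 0.4.
Prior × likelihood for each source: 0.14·0.6=0.08400, 0.5·0.6667=0.3333, 0.36·0.4=0.1440. Summing gives P(green) = 0.56133.
P(Bag 2 | green) = 0.3333 / 0.56133 = 0.594.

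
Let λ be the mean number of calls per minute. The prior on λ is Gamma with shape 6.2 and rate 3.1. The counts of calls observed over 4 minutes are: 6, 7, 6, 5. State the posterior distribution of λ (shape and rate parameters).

The Poisson likelihood adds the total count to the shape and the number of exposure periods to the rate. Here ∑xᵢ = 24 and n = 4, so shape 6.2→30.2 and rate 3.1→7.1.

Posterior: Gamma(shape=30.2, rate=7.1)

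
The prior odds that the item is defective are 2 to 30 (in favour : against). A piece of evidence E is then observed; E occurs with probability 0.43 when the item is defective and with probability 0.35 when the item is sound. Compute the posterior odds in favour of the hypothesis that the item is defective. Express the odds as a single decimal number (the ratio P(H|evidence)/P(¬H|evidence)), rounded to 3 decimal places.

Prior odds = 2/30 = 0.066667.
Likelihood ratio for E = 0.43/0.35 = 1.2286.
Posterior odds = prior odds × LR = 0.081905.

Posterior odds ≈ 0.082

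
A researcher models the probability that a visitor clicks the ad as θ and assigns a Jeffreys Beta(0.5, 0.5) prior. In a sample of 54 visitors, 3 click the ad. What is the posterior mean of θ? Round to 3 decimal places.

Posterior mean ≈ 0.064

Observing 3 successes and 51 failures updates Beta(0.5, 0.5) by adding the success and failure counts to the two shape parameters: α = 0.5+3 = 3.5, β = 0.5+51 = 51.5.
Posterior mean = α/(α+β) = 3.5/55 = 0.064.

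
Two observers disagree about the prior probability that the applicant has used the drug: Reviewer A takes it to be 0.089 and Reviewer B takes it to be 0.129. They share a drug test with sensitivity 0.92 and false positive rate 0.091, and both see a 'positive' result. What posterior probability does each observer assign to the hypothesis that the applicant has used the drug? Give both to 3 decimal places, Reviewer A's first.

Reviewer A: 0.497; Reviewer B: 0.600

The likelihood ratio for a 'positive' result is 0.92/0.091 = 10.110.
Reviewer A: prior odds 0.089/0.911 = 0.097695; posterior odds 0.98768; posterior probability 0.497.
Reviewer B: prior odds 0.129/0.871 = 0.14811; posterior odds 1.4973; posterior probability 0.600.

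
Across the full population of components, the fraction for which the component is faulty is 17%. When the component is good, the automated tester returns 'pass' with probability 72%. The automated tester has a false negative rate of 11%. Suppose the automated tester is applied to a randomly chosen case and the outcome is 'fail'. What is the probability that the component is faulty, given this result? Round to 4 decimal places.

Let H be the event that the component is faulty. P(H) = 0.17, so P(¬H) = 0.83. With E the 'fail' result, P(E|H) = 0.89 and P(E|¬H) = 0.28.
P(E) = 0.89·0.17 + 0.28·0.83 = 0.15130 + 0.23240 = 0.38370.
By Bayes' theorem, P(H|E) = 0.15130 / 0.38370 = 0.3943.

P(H | E) ≈ 0.3943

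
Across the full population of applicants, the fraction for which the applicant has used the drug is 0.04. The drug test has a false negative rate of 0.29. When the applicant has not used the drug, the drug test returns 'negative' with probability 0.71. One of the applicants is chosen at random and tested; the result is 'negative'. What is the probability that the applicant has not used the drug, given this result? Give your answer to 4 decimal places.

Write H for 'the applicant has used the drug'. Prior odds H:¬H = 0.04/0.96 = 0.041667. For the 'negative' outcome, the likelihood ratio is 0.29/0.71 = 0.40845.
Posterior odds = 0.041667 × 0.40845 = 0.017019, so P(H|E) = 0.017019/(1+0.017019) = 0.0167. Then P(¬H|E) = 1 − 0.0167 = 0.9833.

P(¬H | E) ≈ 0.9833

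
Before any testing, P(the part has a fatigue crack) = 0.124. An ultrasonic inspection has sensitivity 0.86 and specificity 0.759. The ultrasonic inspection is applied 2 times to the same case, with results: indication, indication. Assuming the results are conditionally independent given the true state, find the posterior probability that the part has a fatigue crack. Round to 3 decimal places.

Posterior P(H) ≈ 0.643

Let H be the event that the part has a fatigue crack; start with P(H) = 0.124. P('indication'|H) = 0.86, P('indication'|¬H) = 0.241.
Update on result 1 ('indication'): P(H) ← 0.86·0.1240 / (0.86·0.1240 + 0.241·0.8760) = 0.10664/0.31776 = 0.3356.
Update on result 2 ('indication'): P(H) ← 0.86·0.3356 / (0.86·0.3356 + 0.241·0.6644) = 0.28862/0.44874 = 0.6432.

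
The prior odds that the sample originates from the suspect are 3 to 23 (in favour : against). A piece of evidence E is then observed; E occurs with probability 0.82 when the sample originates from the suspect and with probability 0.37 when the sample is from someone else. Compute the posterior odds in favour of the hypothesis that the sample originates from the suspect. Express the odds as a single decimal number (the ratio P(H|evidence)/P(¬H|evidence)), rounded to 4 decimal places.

Posterior odds ≈ 0.2891

Prior odds = 3/23 = 0.13043.
Likelihood ratio for E = 0.82/0.37 = 2.2162.
Posterior odds = prior odds × LR = 0.28907.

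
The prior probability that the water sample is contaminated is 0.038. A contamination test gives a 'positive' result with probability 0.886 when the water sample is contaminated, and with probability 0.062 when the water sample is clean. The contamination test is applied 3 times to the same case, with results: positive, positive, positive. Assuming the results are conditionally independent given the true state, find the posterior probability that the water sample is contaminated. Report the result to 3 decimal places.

With H the event that the water sample is contaminated, the joint likelihood of the observed sequence is P(data|H) = 0.886·0.886·0.886 = 0.69551 and P(data|¬H) = 0.062·0.062·0.062 = 0.00023833.
Bayes: P(H|data) = 0.038·0.69551 / (0.038·0.69551 + 0.962·0.00023833) = 0.026429/0.026659 = 0.9914.

Posterior P(H) ≈ 0.991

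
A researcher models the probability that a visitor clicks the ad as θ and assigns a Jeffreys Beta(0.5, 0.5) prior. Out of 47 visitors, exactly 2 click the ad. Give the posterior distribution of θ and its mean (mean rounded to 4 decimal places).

Posterior: Beta(2.5, 45.5); mean ≈ 0.0521

Observing 2 successes and 45 failures updates Beta(0.5, 0.5) by adding the success and failure counts to the two shape parameters: α = 0.5+2 = 2.5, β = 0.5+45 = 45.5.
Posterior mean = α/(α+β) = 2.5/48 = 0.0521.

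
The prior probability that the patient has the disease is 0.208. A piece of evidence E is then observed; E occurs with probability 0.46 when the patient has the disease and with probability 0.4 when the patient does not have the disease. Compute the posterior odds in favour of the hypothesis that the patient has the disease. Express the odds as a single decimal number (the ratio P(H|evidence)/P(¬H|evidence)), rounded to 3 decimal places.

Posterior odds ≈ 0.302

Prior odds = 0.208/(1−0.208) = 0.26263.
Likelihood ratio for E = 0.46/0.4 = 1.1500.
Posterior odds = prior odds × LR = 0.30202.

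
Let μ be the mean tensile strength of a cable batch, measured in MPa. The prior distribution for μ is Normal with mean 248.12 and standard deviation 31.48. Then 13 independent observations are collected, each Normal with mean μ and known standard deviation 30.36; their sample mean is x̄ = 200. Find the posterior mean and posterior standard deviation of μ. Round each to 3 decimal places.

With known σ, the Normal prior is conjugate. Weight on the data is w = (n/σ²)/(n/σ² + 1/τ₀²) = 0.0141039/(0.0141039+0.00100909) = 0.93323.
Posterior mean = w·x̄ + (1−w)·μ₀ = 0.93323·200 + 0.066770·248.12 = 203.213. Posterior variance = 1/(0.0141039+0.00100909) = 66.1682, so SD = 8.134.

Posterior mean ≈ 203.213; posterior SD ≈ 8.134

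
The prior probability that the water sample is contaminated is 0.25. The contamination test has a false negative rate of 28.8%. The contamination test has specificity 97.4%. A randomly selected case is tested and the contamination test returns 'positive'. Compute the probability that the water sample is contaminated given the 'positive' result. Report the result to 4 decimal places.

Write H for 'the water sample is contaminated'. Prior odds H:¬H = 0.25/0.75 = 0.33333. For the 'positive' outcome, the likelihood ratio is 0.712/0.026 = 27.385.
Posterior odds = 0.33333 × 27.385 = 9.1282, so P(H|E) = 9.1282/(1+9.1282) = 0.9013.

P(H | E) ≈ 0.9013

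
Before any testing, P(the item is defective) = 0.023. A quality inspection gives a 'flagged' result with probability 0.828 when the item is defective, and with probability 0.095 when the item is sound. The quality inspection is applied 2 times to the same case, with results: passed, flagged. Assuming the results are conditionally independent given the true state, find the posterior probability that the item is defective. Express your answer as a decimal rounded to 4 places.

With H the event that the item is defective, the joint likelihood of the observed sequence is P(data|H) = 0.172·0.828 = 0.14242 and P(data|¬H) = 0.905·0.095 = 0.085975.
Bayes: P(H|data) = 0.023·0.14242 / (0.023·0.14242 + 0.977·0.085975) = 0.0032756/0.087273 = 0.0375.

Posterior P(H) ≈ 0.0375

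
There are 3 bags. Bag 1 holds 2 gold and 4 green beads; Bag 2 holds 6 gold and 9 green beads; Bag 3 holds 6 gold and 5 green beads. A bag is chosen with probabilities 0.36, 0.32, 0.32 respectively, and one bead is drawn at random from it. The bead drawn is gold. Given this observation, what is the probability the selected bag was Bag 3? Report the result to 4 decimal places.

P(gold|Bag 1) = 0.3333; P(gold|Bag 2) = 0.4; P(gold|Bag 3) = 0.5455.
Prior × likelihood for each source: 0.36·0.3333=0.1200, 0.32·0.4=0.1280, 0.32·0.5455=0.1745. Summing gives P(gold) = 0.42255.
P(Bag 3 | gold) = 0.1745 / 0.42255 = 0.4131.

Posterior probability ≈ 0.4131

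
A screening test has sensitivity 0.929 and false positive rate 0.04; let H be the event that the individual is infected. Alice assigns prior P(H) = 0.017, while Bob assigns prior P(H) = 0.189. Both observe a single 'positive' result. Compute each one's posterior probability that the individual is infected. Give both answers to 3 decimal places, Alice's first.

Alice: 0.287; Bob: 0.844

The likelihood ratio for a 'positive' result is 0.929/0.04 = 23.225.
Alice: prior odds 0.017/0.983 = 0.017294; posterior odds 0.40165; posterior probability 0.287.
Bob: prior odds 0.189/0.811 = 0.23305; posterior odds 5.4125; posterior probability 0.844.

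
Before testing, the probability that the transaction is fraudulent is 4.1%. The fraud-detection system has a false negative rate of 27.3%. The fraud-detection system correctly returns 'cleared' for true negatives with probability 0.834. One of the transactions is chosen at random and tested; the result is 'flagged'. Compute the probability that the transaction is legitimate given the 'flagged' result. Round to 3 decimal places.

Let H be the event that the transaction is fraudulent. P(H) = 0.041, so P(¬H) = 0.959. With E the 'flagged' result, P(E|H) = 0.727 and P(E|¬H) = 0.166.
P(E) = 0.727·0.041 + 0.166·0.959 = 0.029807 + 0.15919 = 0.18900.
By Bayes' theorem, P(H|E) = 0.029807 / 0.18900 = 0.158. Hence P(¬H|E) = 1 − 0.158 = 0.842.

P(¬H | E) ≈ 0.842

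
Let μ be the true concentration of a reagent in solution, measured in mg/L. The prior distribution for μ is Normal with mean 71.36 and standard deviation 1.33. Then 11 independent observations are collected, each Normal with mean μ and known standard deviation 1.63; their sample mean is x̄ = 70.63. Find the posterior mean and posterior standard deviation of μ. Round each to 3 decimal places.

Prior precision 1/τ₀² = 1/1.33² = 0.565323; data precision n/σ² = 11/1.63² = 4.14016.
Posterior precision = 0.565323 + 4.14016 = 4.70549, giving posterior SD = 1/√4.70549 = 0.461.
Posterior mean = (0.565323·71.36 + 4.14016·70.63) / 4.70549 = 70.718.

Posterior mean ≈ 70.718; posterior SD ≈ 0.461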